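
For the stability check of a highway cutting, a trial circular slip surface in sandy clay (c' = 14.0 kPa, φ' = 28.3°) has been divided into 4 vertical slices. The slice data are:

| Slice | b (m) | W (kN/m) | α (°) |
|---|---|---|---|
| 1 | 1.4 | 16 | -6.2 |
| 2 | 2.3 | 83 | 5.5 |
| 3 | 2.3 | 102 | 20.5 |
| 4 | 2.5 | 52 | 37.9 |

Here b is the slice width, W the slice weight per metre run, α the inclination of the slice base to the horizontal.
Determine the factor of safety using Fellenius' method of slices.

Ordinary method of slices: FS = Σ[c'·Δl_i + (W_i cosα_i)·tanφ'] / Σ W_i sinα_i, with Δl_i = b_i / cosα_i.
Slice 1: Δl = 1.4/cos(-6.2°) = 1.408 m; N'_1 = 16·cos(-6.2°) = 15.9; c'Δl = 19.72; W sinα = -1.7
Slice 2: Δl = 2.3/cos5.5° = 2.311 m; N'_2 = 83·cos5.5° = 82.6; c'Δl = 32.35; W sinα = 8.0
Slice 3: Δl = 2.3/cos20.5° = 2.456 m; N'_3 = 102·cos20.5° = 95.5; c'Δl = 34.38; W sinα = 35.7
Slice 4: Δl = 2.5/cos37.9° = 3.168 m; N'_4 = 52·cos37.9° = 41.0; c'Δl = 44.36; W sinα = 31.9
Σc'Δl = 130.8 kN/m; ΣN' = 235.1 kN/m; ΣW sinα = 73.9 kN/m
Resisting = 130.8 + 235.1·tan28.3° = 130.8 + 126.6 = 257.4 kN/m
FS = 257.4 / 73.9 = 3.483

FS = 3.48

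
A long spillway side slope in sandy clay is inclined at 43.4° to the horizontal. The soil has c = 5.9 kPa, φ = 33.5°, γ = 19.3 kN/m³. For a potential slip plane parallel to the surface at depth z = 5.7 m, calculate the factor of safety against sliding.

For an infinite slope with a slip plane parallel to the surface (no pore pressure): FS = [c + γz cos²β tanφ] / [γz sinβ cosβ].
γz = 19.3·5.7 = 110.01 kN/m²
Numerator = 5.9 + 110.01·cos²43.4°·tan33.5° = 5.9 + 110.01·0.5279·0.6619 = 44.339 kPa
Denominator = 110.01·sin43.4°·cos43.4° = 110.01·0.6871·0.7266 = 54.919 kPa
FS = 44.339 / 54.919 = 0.807

FS = 0.81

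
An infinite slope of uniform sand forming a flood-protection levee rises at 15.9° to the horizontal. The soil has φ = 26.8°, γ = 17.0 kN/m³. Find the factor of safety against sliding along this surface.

For a dry cohesionless infinite slope the factor of safety is FS = tanφ / tanβ.
FS = tan26.8° / tan15.9° = 0.5051 / 0.2849 = 1.773

FS = 1.77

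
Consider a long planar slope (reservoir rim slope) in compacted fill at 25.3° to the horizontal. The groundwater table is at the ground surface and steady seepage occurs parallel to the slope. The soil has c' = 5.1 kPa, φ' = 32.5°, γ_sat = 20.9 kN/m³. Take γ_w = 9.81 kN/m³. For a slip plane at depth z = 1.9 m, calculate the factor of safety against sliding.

FS = 1.05

With seepage parallel to the slope and the water table at the surface, the effective normal stress on the slip plane uses the buoyant unit weight γ' = γ_sat − γ_w while the driving shear stress uses γ_sat:
FS = [c' + γ' z cos²β tanφ'] / [γ_sat z sinβ cosβ]
γ' = 20.9 − 9.81 = 11.09 kN/m³
Numerator = 5.1 + 11.09·1.9·cos²25.3°·tan32.5° = 5.1 + 11.09·1.9·0.8174·0.6371 = 16.072 kPa
Denominator = 20.9·1.9·sin25.3°·cos25.3° = 20.9·1.9·0.4274·0.9041 = 15.343 kPa
FS = 16.072 / 15.343 = 1.048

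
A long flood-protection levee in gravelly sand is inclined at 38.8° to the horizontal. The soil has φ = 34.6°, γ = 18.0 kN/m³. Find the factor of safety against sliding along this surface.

For a dry cohesionless infinite slope the factor of safety is FS = tanφ / tanβ.
FS = tan34.6° / tan38.8° = 0.6899 / 0.8040 = 0.858

FS = 0.86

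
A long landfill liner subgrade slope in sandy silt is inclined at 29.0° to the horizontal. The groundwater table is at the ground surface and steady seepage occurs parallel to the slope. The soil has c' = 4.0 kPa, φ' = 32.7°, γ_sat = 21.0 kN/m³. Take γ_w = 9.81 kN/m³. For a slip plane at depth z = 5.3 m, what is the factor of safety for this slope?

FS = 0.70

With seepage parallel to the slope and the water table at the surface, the effective normal stress on the slip plane uses the buoyant unit weight γ' = γ_sat − γ_w while the driving shear stress uses γ_sat:
FS = [c' + γ' z cos²β tanφ'] / [γ_sat z sinβ cosβ]
γ' = 21.0 − 9.81 = 11.19 kN/m³
Numerator = 4.0 + 11.19·5.3·cos²29.0°·tan32.7° = 4.0 + 11.19·5.3·0.7650·0.6420 = 33.125 kPa
Denominator = 21.0·5.3·sin29.0°·cos29.0° = 21.0·5.3·0.4848·0.8746 = 47.194 kPa
FS = 33.125 / 47.194 = 0.702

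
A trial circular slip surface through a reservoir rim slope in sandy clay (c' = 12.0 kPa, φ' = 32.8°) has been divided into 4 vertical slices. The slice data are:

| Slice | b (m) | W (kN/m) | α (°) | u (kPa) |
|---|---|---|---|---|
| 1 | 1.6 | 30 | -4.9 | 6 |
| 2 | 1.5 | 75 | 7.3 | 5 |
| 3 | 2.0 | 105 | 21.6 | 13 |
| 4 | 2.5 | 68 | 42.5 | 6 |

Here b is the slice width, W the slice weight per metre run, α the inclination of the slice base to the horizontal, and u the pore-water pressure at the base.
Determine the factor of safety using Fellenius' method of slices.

FS = 2.45

Ordinary method of slices: FS = Σ[c'·Δl_i + (W_i cosα_i − u_i·Δl_i)·tanφ'] / Σ W_i sinα_i, with Δl_i = b_i / cosα_i.
Slice 1: Δl = 1.6/cos(-4.9°) = 1.606 m; N'_1 = 30·cos(-4.9°) − 6·1.606 = 20.3; c'Δl = 19.27; W sinα = -2.6
Slice 2: Δl = 1.5/cos7.3° = 1.512 m; N'_2 = 75·cos7.3° − 5·1.512 = 66.8; c'Δl = 18.15; W sinα = 9.5
Slice 3: Δl = 2.0/cos21.6° = 2.151 m; N'_3 = 105·cos21.6° − 13·2.151 = 69.7; c'Δl = 25.81; W sinα = 38.7
Slice 4: Δl = 2.5/cos42.5° = 3.391 m; N'_4 = 68·cos42.5° − 6·3.391 = 29.8; c'Δl = 40.69; W sinα = 45.9
Σc'Δl = 103.9 kN/m; ΣN' = 186.5 kN/m; ΣW sinα = 91.6 kN/m
Resisting = 103.9 + 186.5·tan32.8° = 103.9 + 120.2 = 224.1 kN/m
FS = 224.1 / 91.6 = 2.448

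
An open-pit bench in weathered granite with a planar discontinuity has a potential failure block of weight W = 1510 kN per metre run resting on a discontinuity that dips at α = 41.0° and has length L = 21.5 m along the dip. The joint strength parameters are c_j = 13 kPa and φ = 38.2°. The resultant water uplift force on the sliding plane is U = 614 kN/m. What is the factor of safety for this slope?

FS = 0.70

Resolving the block weight along and normal to the plane and applying the Mohr–Coulomb strength on the joint:
N' = W cosα − U = 1510·cos41.0° − 614 = 525.6 kN/m
Driving force T = W sinα = 1510·sin41.0° = 990.6 kN/m
Resisting force R = c_j·L + N'·tanφ = 13·21.5 + 525.6·tan38.2° = 279.5 + 413.6 = 693.1 kN/m
FS = R / T = 693.1 / 990.6 = 0.700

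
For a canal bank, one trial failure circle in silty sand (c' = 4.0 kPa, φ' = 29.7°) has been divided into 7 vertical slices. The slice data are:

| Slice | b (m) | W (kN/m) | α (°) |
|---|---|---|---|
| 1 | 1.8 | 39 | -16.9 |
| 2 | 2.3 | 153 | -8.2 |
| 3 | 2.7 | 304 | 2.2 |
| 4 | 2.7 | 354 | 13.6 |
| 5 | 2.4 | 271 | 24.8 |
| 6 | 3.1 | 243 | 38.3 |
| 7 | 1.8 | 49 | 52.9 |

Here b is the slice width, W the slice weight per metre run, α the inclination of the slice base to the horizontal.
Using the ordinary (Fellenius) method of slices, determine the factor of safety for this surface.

Ordinary method of slices: FS = Σ[c'·Δl_i + (W_i cosα_i)·tanφ'] / Σ W_i sinα_i, with Δl_i = b_i / cosα_i.
Slice 1: Δl = 1.8/cos(-16.9°) = 1.881 m; N'_1 = 39·cos(-16.9°) = 37.3; c'Δl = 7.52; W sinα = -11.3
Slice 2: Δl = 2.3/cos(-8.2°) = 2.324 m; N'_2 = 153·cos(-8.2°) = 151.4; c'Δl = 9.30; W sinα = -21.8
Slice 3: Δl = 2.7/cos2.2° = 2.702 m; N'_3 = 304·cos2.2° = 303.8; c'Δl = 10.81; W sinα = 11.7
Slice 4: Δl = 2.7/cos13.6° = 2.778 m; N'_4 = 354·cos13.6° = 344.1; c'Δl = 11.11; W sinα = 83.2
Slice 5: Δl = 2.4/cos24.8° = 2.644 m; N'_5 = 271·cos24.8° = 246.0; c'Δl = 10.58; W sinα = 113.7
Slice 6: Δl = 3.1/cos38.3° = 3.950 m; N'_6 = 243·cos38.3° = 190.7; c'Δl = 15.80; W sinα = 150.6
Slice 7: Δl = 1.8/cos52.9° = 2.984 m; N'_7 = 49·cos52.9° = 29.6; c'Δl = 11.94; W sinα = 39.1
Σc'Δl = 77.1 kN/m; ΣN' = 1302.9 kN/m; ΣW sinα = 365.1 kN/m
Resisting = 77.1 + 1302.9·tan29.7° = 77.1 + 743.1 = 820.2 kN/m
FS = 820.2 / 365.1 = 2.246

FS = 2.25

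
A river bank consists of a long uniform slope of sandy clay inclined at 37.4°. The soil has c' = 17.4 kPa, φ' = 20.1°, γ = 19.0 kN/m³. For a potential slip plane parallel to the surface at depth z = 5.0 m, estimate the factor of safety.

For an infinite slope with a slip plane parallel to the surface (no pore pressure): FS = [c' + γz cos²β tanφ'] / [γz sinβ cosβ].
γz = 19.0·5.0 = 95.00 kN/m²
Numerator = 17.4 + 95.00·cos²37.4°·tan20.1° = 17.4 + 95.00·0.6311·0.3659 = 39.340 kPa
Denominator = 95.00·sin37.4°·cos37.4° = 95.00·0.6074·0.7944 = 45.838 kPa
FS = 39.340 / 45.838 = 0.858

FS = 0.86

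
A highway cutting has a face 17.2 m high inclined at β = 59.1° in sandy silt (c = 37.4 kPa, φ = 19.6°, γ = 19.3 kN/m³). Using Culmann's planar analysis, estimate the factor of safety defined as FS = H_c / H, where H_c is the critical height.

H_c = (4c/γ) · sinβ cosφ / [1 − cos(β − φ)]
    = (4·37.4/19.3) · sin59.1°·cos19.6° / [1 − cos39.5°]
    = 7.751 · 0.8083 / 0.2284 = 27.44 m
FS = H_c / H = 27.44 / 17.2 = 1.595

FS = 1.60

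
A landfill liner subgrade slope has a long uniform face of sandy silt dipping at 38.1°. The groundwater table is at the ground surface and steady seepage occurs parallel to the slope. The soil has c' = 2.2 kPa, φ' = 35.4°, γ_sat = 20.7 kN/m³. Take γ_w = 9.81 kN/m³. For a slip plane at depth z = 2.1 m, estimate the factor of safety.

With seepage parallel to the slope and the water table at the surface, the effective normal stress on the slip plane uses the buoyant unit weight γ' = γ_sat − γ_w while the driving shear stress uses γ_sat:
FS = [c' + γ' z cos²β tanφ'] / [γ_sat z sinβ cosβ]
γ' = 20.7 − 9.81 = 10.89 kN/m³
Numerator = 2.2 + 10.89·2.1·cos²38.1°·tan35.4° = 2.2 + 10.89·2.1·0.6193·0.7107 = 12.264 kPa
Denominator = 20.7·2.1·sin38.1°·cos38.1° = 20.7·2.1·0.6170·0.7869 = 21.108 kPa
FS = 12.264 / 21.108 = 0.581

FS = 0.58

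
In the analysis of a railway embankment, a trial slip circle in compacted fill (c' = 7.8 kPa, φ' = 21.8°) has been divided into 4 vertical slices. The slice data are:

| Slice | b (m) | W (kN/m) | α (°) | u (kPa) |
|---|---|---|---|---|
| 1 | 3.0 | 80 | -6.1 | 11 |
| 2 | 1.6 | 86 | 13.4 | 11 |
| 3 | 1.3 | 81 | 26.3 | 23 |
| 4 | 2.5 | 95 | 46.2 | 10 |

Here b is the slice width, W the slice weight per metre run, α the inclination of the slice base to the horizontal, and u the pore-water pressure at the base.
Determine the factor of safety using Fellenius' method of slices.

FS = 1.28

Ordinary method of slices: FS = Σ[c'·Δl_i + (W_i cosα_i − u_i·Δl_i)·tanφ'] / Σ W_i sinα_i, with Δl_i = b_i / cosα_i.
Slice 1: Δl = 3.0/cos(-6.1°) = 3.017 m; N'_1 = 80·cos(-6.1°) − 11·3.017 = 46.4; c'Δl = 23.53; W sinα = -8.5
Slice 2: Δl = 1.6/cos13.4° = 1.645 m; N'_2 = 86·cos13.4° − 11·1.645 = 65.6; c'Δl = 12.83; W sinα = 19.9
Slice 3: Δl = 1.3/cos26.3° = 1.450 m; N'_3 = 81·cos26.3° − 23·1.450 = 39.3; c'Δl = 11.31; W sinα = 35.9
Slice 4: Δl = 2.5/cos46.2° = 3.612 m; N'_4 = 95·cos46.2° − 10·3.612 = 29.6; c'Δl = 28.17; W sinα = 68.6
Σc'Δl = 75.8 kN/m; ΣN' = 180.8 kN/m; ΣW sinα = 115.9 kN/m
Resisting = 75.8 + 180.8·tan21.8° = 75.8 + 72.3 = 148.2 kN/m
FS = 148.2 / 115.9 = 1.279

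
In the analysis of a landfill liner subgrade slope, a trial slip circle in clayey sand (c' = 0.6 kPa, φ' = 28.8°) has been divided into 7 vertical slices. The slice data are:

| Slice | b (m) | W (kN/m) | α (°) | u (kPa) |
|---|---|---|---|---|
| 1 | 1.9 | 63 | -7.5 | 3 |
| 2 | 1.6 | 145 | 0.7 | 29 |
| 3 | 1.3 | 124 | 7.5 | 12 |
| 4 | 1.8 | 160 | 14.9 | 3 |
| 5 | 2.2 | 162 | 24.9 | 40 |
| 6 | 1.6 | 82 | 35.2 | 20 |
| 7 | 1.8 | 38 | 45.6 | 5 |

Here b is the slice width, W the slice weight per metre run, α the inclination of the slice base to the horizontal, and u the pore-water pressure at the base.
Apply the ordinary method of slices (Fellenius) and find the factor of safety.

Ordinary method of slices: FS = Σ[c'·Δl_i + (W_i cosα_i − u_i·Δl_i)·tanφ'] / Σ W_i sinα_i, with Δl_i = b_i / cosα_i.
Slice 1: Δl = 1.9/cos(-7.5°) = 1.916 m; N'_1 = 63·cos(-7.5°) − 3·1.916 = 56.7; c'Δl = 1.15; W sinα = -8.2
Slice 2: Δl = 1.6/cos0.7° = 1.600 m; N'_2 = 145·cos0.7° − 29·1.600 = 98.6; c'Δl = 0.96; W sinα = 1.8
Slice 3: Δl = 1.3/cos7.5° = 1.311 m; N'_3 = 124·cos7.5° − 12·1.311 = 107.2; c'Δl = 0.79; W sinα = 16.2
Slice 4: Δl = 1.8/cos14.9° = 1.863 m; N'_4 = 160·cos14.9° − 3·1.863 = 149.0; c'Δl = 1.12; W sinα = 41.1
Slice 5: Δl = 2.2/cos24.9° = 2.425 m; N'_5 = 162·cos24.9° − 40·2.425 = 49.9; c'Δl = 1.46; W sinα = 68.2
Slice 6: Δl = 1.6/cos35.2° = 1.958 m; N'_6 = 82·cos35.2° − 20·1.958 = 27.8; c'Δl = 1.17; W sinα = 47.3
Slice 7: Δl = 1.8/cos45.6° = 2.573 m; N'_7 = 38·cos45.6° − 5·2.573 = 13.7; c'Δl = 1.54; W sinα = 27.1
Σc'Δl = 8.2 kN/m; ΣN' = 503.0 kN/m; ΣW sinα = 193.5 kN/m
Resisting = 8.2 + 503.0·tan28.8° = 8.2 + 276.5 = 284.7 kN/m
FS = 284.7 / 193.5 = 1.471

FS = 1.47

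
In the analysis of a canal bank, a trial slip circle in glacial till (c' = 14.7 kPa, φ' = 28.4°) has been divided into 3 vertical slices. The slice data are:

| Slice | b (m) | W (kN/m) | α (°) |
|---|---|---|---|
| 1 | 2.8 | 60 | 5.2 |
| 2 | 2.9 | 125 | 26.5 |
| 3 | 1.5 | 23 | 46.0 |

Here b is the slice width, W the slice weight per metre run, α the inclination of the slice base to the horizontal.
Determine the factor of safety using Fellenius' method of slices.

Ordinary method of slices: FS = Σ[c'·Δl_i + (W_i cosα_i)·tanφ'] / Σ W_i sinα_i, with Δl_i = b_i / cosα_i.
Slice 1: Δl = 2.8/cos5.2° = 2.812 m; N'_1 = 60·cos5.2° = 59.8; c'Δl = 41.33; W sinα = 5.4
Slice 2: Δl = 2.9/cos26.5° = 3.240 m; N'_2 = 125·cos26.5° = 111.9; c'Δl = 47.63; W sinα = 55.8
Slice 3: Δl = 1.5/cos46.0° = 2.159 m; N'_3 = 23·cos46.0° = 16.0; c'Δl = 31.74; W sinα = 16.5
Σc'Δl = 120.7 kN/m; ΣN' = 187.6 kN/m; ΣW sinα = 77.8 kN/m
Resisting = 120.7 + 187.6·tan28.4° = 120.7 + 101.4 = 222.1 kN/m
FS = 222.1 / 77.8 = 2.857

FS = 2.86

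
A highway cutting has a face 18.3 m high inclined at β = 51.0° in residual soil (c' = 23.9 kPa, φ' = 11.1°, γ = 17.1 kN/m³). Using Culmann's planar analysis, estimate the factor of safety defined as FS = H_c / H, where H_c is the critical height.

FS = 1.00

H_c = (4c'/γ) · sinβ cosφ' / [1 − cos(β − φ')]
    = (4·23.9/17.1) · sin51.0°·cos11.1° / [1 − cos39.9°]
    = 5.591 · 0.7626 / 0.2328 = 18.31 m
FS = H_c / H = 18.31 / 18.3 = 1.001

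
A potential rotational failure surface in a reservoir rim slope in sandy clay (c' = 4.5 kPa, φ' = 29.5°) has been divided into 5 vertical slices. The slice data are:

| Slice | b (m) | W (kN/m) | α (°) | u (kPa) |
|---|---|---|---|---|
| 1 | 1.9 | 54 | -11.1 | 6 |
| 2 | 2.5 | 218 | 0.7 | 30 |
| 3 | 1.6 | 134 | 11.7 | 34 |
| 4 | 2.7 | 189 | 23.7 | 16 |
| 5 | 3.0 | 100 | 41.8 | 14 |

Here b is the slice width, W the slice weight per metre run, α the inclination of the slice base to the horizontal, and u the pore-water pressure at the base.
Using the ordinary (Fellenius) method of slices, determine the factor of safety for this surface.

Ordinary method of slices: FS = Σ[c'·Δl_i + (W_i cosα_i − u_i·Δl_i)·tanφ'] / Σ W_i sinα_i, with Δl_i = b_i / cosα_i.
Slice 1: Δl = 1.9/cos(-11.1°) = 1.936 m; N'_1 = 54·cos(-11.1°) − 6·1.936 = 41.4; c'Δl = 8.71; W sinα = -10.4
Slice 2: Δl = 2.5/cos0.7° = 2.500 m; N'_2 = 218·cos0.7° − 30·2.500 = 143.0; c'Δl = 11.25; W sinα = 2.7
Slice 3: Δl = 1.6/cos11.7° = 1.634 m; N'_3 = 134·cos11.7° − 34·1.634 = 75.7; c'Δl = 7.35; W sinα = 27.2
Slice 4: Δl = 2.7/cos23.7° = 2.949 m; N'_4 = 189·cos23.7° − 16·2.949 = 125.9; c'Δl = 13.27; W sinα = 76.0
Slice 5: Δl = 3.0/cos41.8° = 4.024 m; N'_5 = 100·cos41.8° − 14·4.024 = 18.2; c'Δl = 18.11; W sinα = 66.7
Σc'Δl = 58.7 kN/m; ΣN' = 404.1 kN/m; ΣW sinα = 162.1 kN/m
Resisting = 58.7 + 404.1·tan29.5° = 58.7 + 228.6 = 287.3 kN/m
FS = 287.3 / 162.1 = 1.773

FS = 1.77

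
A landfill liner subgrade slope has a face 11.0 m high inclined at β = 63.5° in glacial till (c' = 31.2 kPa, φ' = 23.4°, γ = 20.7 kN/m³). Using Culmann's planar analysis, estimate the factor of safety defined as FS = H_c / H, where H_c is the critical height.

H_c = (4c'/γ) · sinβ cosφ' / [1 − cos(β − φ')]
    = (4·31.2/20.7) · sin63.5°·cos23.4° / [1 − cos40.1°]
    = 6.029 · 0.8213 / 0.2351 = 21.06 m
FS = H_c / H = 21.06 / 11.0 = 1.915

FS = 1.91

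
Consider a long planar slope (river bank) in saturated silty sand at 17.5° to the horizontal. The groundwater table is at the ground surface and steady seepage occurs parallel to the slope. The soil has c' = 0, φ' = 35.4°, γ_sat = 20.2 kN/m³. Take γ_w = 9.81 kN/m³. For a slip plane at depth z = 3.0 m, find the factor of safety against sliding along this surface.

With seepage parallel to the slope and the water table at the surface, the effective normal stress on the slip plane uses the buoyant unit weight γ' = γ_sat − γ_w while the driving shear stress uses γ_sat:
FS = [c' + γ' z cos²β tanφ'] / [γ_sat z sinβ cosβ]
(For c' = 0 this reduces to FS = (γ'/γ_sat)·tanφ'/tanβ.)
γ' = 20.2 − 9.81 = 10.39 kN/m³
Numerator = 0.0 + 10.39·3.0·cos²17.5°·tan35.4° = 0.0 + 10.39·3.0·0.9096·0.7107 = 20.148 kPa
Denominator = 20.2·3.0·sin17.5°·cos17.5° = 20.2·3.0·0.3007·0.9537 = 17.379 kPa
FS = 20.148 / 17.379 = 1.159

FS = 1.16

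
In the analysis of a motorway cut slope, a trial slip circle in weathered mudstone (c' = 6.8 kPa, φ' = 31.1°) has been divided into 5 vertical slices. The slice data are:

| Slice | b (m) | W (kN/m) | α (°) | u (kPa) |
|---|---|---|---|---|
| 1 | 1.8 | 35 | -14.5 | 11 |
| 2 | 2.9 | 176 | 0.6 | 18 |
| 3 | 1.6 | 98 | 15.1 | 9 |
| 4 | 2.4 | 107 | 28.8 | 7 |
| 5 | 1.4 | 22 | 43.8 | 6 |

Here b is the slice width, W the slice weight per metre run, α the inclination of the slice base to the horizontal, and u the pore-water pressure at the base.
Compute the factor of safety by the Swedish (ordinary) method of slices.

Ordinary method of slices: FS = Σ[c'·Δl_i + (W_i cosα_i − u_i·Δl_i)·tanφ'] / Σ W_i sinα_i, with Δl_i = b_i / cosα_i.
Slice 1: Δl = 1.8/cos(-14.5°) = 1.859 m; N'_1 = 35·cos(-14.5°) − 11·1.859 = 13.4; c'Δl = 12.64; W sinα = -8.8
Slice 2: Δl = 2.9/cos0.6° = 2.900 m; N'_2 = 176·cos0.6° − 18·2.900 = 123.8; c'Δl = 19.72; W sinα = 1.8
Slice 3: Δl = 1.6/cos15.1° = 1.657 m; N'_3 = 98·cos15.1° − 9·1.657 = 79.7; c'Δl = 11.27; W sinα = 25.5
Slice 4: Δl = 2.4/cos28.8° = 2.739 m; N'_4 = 107·cos28.8° − 7·2.739 = 74.6; c'Δl = 18.62; W sinα = 51.5
Slice 5: Δl = 1.4/cos43.8° = 1.940 m; N'_5 = 22·cos43.8° − 6·1.940 = 4.2; c'Δl = 13.19; W sinα = 15.2
Σc'Δl = 75.4 kN/m; ΣN' = 295.8 kN/m; ΣW sinα = 85.4 kN/m
Resisting = 75.4 + 295.8·tan31.1° = 75.4 + 178.4 = 253.9 kN/m
FS = 253.9 / 85.4 = 2.973

FS = 2.97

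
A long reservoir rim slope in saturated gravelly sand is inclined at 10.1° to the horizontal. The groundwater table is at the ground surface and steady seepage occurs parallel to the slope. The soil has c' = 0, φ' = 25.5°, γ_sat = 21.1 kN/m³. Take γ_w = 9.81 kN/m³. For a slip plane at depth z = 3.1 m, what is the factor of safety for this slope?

With seepage parallel to the slope and the water table at the surface, the effective normal stress on the slip plane uses the buoyant unit weight γ' = γ_sat − γ_w while the driving shear stress uses γ_sat:
FS = [c' + γ' z cos²β tanφ'] / [γ_sat z sinβ cosβ]
(For c' = 0 this reduces to FS = (γ'/γ_sat)·tanφ'/tanβ.)
γ' = 21.1 − 9.81 = 11.29 kN/m³
Numerator = 0.0 + 11.29·3.1·cos²10.1°·tan25.5° = 0.0 + 11.29·3.1·0.9692·0.4770 = 16.180 kPa
Denominator = 21.1·3.1·sin10.1°·cos10.1° = 21.1·3.1·0.1754·0.9845 = 11.293 kPa
FS = 16.180 / 11.293 = 1.433

FS = 1.43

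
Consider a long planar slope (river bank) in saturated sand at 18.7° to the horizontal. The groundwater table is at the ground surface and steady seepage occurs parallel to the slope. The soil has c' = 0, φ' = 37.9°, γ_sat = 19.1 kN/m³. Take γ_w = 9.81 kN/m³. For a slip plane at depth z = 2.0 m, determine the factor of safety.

FS = 1.12

With seepage parallel to the slope and the water table at the surface, the effective normal stress on the slip plane uses the buoyant unit weight γ' = γ_sat − γ_w while the driving shear stress uses γ_sat:
FS = [c' + γ' z cos²β tanφ'] / [γ_sat z sinβ cosβ]
(For c' = 0 this reduces to FS = (γ'/γ_sat)·tanφ'/tanβ.)
γ' = 19.1 − 9.81 = 9.29 kN/m³
Numerator = 0.0 + 9.29·2.0·cos²18.7°·tan37.9° = 0.0 + 9.29·2.0·0.8972·0.7785 = 12.977 kPa
Denominator = 19.1·2.0·sin18.7°·cos18.7° = 19.1·2.0·0.3206·0.9472 = 11.601 kPa
FS = 12.977 / 11.601 = 1.119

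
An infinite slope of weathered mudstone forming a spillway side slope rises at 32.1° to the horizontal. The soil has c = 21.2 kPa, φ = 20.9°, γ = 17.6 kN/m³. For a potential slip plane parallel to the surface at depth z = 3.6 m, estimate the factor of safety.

For an infinite slope with a slip plane parallel to the surface (no pore pressure): FS = [c + γz cos²β tanφ] / [γz sinβ cosβ].
γz = 17.6·3.6 = 63.36 kN/m²
Numerator = 21.2 + 63.36·cos²32.1°·tan20.9° = 21.2 + 63.36·0.7176·0.3819 = 38.563 kPa
Denominator = 63.36·sin32.1°·cos32.1° = 63.36·0.5314·0.8471 = 28.522 kPa
FS = 38.563 / 28.522 = 1.352

FS = 1.35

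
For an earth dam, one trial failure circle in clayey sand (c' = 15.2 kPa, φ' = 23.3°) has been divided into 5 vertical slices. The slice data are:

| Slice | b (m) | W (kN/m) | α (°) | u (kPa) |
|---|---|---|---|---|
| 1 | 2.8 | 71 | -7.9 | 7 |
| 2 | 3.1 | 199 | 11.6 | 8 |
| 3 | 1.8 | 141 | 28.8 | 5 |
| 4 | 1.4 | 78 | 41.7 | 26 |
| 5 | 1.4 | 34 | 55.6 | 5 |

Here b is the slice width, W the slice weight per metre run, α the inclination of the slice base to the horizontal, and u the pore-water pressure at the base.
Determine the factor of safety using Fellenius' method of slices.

Ordinary method of slices: FS = Σ[c'·Δl_i + (W_i cosα_i − u_i·Δl_i)·tanφ'] / Σ W_i sinα_i, with Δl_i = b_i / cosα_i.
Slice 1: Δl = 2.8/cos(-7.9°) = 2.827 m; N'_1 = 71·cos(-7.9°) − 7·2.827 = 50.5; c'Δl = 42.97; W sinα = -9.8
Slice 2: Δl = 3.1/cos11.6° = 3.165 m; N'_2 = 199·cos11.6° − 8·3.165 = 169.6; c'Δl = 48.10; W sinα = 40.0
Slice 3: Δl = 1.8/cos28.8° = 2.054 m; N'_3 = 141·cos28.8° − 5·2.054 = 113.3; c'Δl = 31.22; W sinα = 67.9
Slice 4: Δl = 1.4/cos41.7° = 1.875 m; N'_4 = 78·cos41.7° − 26·1.875 = 9.5; c'Δl = 28.50; W sinα = 51.9
Slice 5: Δl = 1.4/cos55.6° = 2.478 m; N'_5 = 34·cos55.6° − 5·2.478 = 6.8; c'Δl = 37.67; W sinα = 28.1
Σc'Δl = 188.5 kN/m; ΣN' = 349.8 kN/m; ΣW sinα = 178.1 kN/m
Resisting = 188.5 + 349.8·tan23.3° = 188.5 + 150.6 = 339.1 kN/m
FS = 339.1 / 178.1 = 1.904

FS = 1.90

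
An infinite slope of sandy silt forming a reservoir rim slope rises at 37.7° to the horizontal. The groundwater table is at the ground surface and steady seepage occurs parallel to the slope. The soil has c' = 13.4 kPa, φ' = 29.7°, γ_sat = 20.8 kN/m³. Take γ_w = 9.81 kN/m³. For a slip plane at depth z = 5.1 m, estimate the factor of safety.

With seepage parallel to the slope and the water table at the surface, the effective normal stress on the slip plane uses the buoyant unit weight γ' = γ_sat − γ_w while the driving shear stress uses γ_sat:
FS = [c' + γ' z cos²β tanφ'] / [γ_sat z sinβ cosβ]
γ' = 20.8 − 9.81 = 10.99 kN/m³
Numerator = 13.4 + 10.99·5.1·cos²37.7°·tan29.7° = 13.4 + 10.99·5.1·0.6260·0.5704 = 33.414 kPa
Denominator = 20.8·5.1·sin37.7°·cos37.7° = 20.8·5.1·0.6115·0.7912 = 51.327 kPa
FS = 33.414 / 51.327 = 0.651

FS = 0.65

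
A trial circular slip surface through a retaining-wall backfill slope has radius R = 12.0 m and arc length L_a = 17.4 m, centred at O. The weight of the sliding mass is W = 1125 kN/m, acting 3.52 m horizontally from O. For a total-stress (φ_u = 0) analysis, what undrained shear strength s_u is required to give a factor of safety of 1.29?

s_u = 24.5 kPa

FS = s_u·L_a·R / (W·d), so s_u = FS·W·d / (L_a·R).
s_u = 1.29·1125·3.52 / (17.40·12.0) = 5108.4 / 208.80 = 24.47 kPa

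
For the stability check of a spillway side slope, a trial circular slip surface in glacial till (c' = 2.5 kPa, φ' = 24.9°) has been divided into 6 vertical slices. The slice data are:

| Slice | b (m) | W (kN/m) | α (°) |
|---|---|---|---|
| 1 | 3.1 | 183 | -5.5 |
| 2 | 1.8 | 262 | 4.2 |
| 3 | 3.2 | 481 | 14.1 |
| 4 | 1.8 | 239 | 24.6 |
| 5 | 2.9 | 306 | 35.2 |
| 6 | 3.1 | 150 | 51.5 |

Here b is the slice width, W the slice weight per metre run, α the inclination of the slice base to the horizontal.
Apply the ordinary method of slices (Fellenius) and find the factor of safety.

Ordinary method of slices: FS = Σ[c'·Δl_i + (W_i cosα_i)·tanφ'] / Σ W_i sinα_i, with Δl_i = b_i / cosα_i.
Slice 1: Δl = 3.1/cos(-5.5°) = 3.114 m; N'_1 = 183·cos(-5.5°) = 182.2; c'Δl = 7.79; W sinα = -17.5
Slice 2: Δl = 1.8/cos4.2° = 1.805 m; N'_2 = 262·cos4.2° = 261.3; c'Δl = 4.51; W sinα = 19.2
Slice 3: Δl = 3.2/cos14.1° = 3.299 m; N'_3 = 481·cos14.1° = 466.5; c'Δl = 8.25; W sinα = 117.2
Slice 4: Δl = 1.8/cos24.6° = 1.980 m; N'_4 = 239·cos24.6° = 217.3; c'Δl = 4.95; W sinα = 99.5
Slice 5: Δl = 2.9/cos35.2° = 3.549 m; N'_5 = 306·cos35.2° = 250.0; c'Δl = 8.87; W sinα = 176.4
Slice 6: Δl = 3.1/cos51.5° = 4.980 m; N'_6 = 150·cos51.5° = 93.4; c'Δl = 12.45; W sinα = 117.4
Σc'Δl = 46.8 kN/m; ΣN' = 1470.7 kN/m; ΣW sinα = 512.1 kN/m
Resisting = 46.8 + 1470.7·tan24.9° = 46.8 + 682.7 = 729.5 kN/m
FS = 729.5 / 512.1 = 1.425

FS = 1.42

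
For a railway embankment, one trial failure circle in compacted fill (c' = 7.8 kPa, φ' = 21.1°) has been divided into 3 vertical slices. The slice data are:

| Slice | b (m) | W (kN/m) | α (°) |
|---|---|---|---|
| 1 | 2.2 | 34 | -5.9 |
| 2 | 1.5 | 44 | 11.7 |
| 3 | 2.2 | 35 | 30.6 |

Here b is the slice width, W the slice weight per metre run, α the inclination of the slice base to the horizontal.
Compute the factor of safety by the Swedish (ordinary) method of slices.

Ordinary method of slices: FS = Σ[c'·Δl_i + (W_i cosα_i)·tanφ'] / Σ W_i sinα_i, with Δl_i = b_i / cosα_i.
Slice 1: Δl = 2.2/cos(-5.9°) = 2.212 m; N'_1 = 34·cos(-5.9°) = 33.8; c'Δl = 17.25; W sinα = -3.5
Slice 2: Δl = 1.5/cos11.7° = 1.532 m; N'_2 = 44·cos11.7° = 43.1; c'Δl = 11.95; W sinα = 8.9
Slice 3: Δl = 2.2/cos30.6° = 2.556 m; N'_3 = 35·cos30.6° = 30.1; c'Δl = 19.94; W sinα = 17.8
Σc'Δl = 49.1 kN/m; ΣN' = 107.0 kN/m; ΣW sinα = 23.2 kN/m
Resisting = 49.1 + 107.0·tan21.1° = 49.1 + 41.3 = 90.4 kN/m
FS = 90.4 / 23.2 = 3.891

FS = 3.89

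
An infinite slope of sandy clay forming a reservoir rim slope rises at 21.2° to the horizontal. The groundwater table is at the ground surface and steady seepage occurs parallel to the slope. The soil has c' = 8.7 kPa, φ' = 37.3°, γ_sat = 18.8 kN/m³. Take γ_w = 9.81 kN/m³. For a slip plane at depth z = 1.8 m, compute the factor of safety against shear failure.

With seepage parallel to the slope and the water table at the surface, the effective normal stress on the slip plane uses the buoyant unit weight γ' = γ_sat − γ_w while the driving shear stress uses γ_sat:
FS = [c' + γ' z cos²β tanφ'] / [γ_sat z sinβ cosβ]
γ' = 18.8 − 9.81 = 8.99 kN/m³
Numerator = 8.7 + 8.99·1.8·cos²21.2°·tan37.3° = 8.7 + 8.99·1.8·0.8692·0.7618 = 19.415 kPa
Denominator = 18.8·1.8·sin21.2°·cos21.2° = 18.8·1.8·0.3616·0.9323 = 11.409 kPa
FS = 19.415 / 11.409 = 1.702

FS = 1.70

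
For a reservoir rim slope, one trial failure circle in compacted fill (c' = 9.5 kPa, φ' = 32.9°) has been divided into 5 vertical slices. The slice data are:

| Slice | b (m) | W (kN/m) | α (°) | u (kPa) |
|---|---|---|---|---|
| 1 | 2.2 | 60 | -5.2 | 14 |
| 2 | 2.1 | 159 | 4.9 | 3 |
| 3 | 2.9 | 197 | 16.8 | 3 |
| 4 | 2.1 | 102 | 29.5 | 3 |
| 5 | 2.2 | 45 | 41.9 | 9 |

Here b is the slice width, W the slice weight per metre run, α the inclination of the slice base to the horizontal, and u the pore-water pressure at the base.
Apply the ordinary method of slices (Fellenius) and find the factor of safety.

FS = 2.83

Ordinary method of slices: FS = Σ[c'·Δl_i + (W_i cosα_i − u_i·Δl_i)·tanφ'] / Σ W_i sinα_i, with Δl_i = b_i / cosα_i.
Slice 1: Δl = 2.2/cos(-5.2°) = 2.209 m; N'_1 = 60·cos(-5.2°) − 14·2.209 = 28.8; c'Δl = 20.99; W sinα = -5.4
Slice 2: Δl = 2.1/cos4.9° = 2.108 m; N'_2 = 159·cos4.9° − 3·2.108 = 152.1; c'Δl = 20.02; W sinα = 13.6
Slice 3: Δl = 2.9/cos16.8° = 3.029 m; N'_3 = 197·cos16.8° − 3·3.029 = 179.5; c'Δl = 28.78; W sinα = 56.9
Slice 4: Δl = 2.1/cos29.5° = 2.413 m; N'_4 = 102·cos29.5° − 3·2.413 = 81.5; c'Δl = 22.92; W sinα = 50.2
Slice 5: Δl = 2.2/cos41.9° = 2.956 m; N'_5 = 45·cos41.9° − 9·2.956 = 6.9; c'Δl = 28.08; W sinα = 30.1
Σc'Δl = 120.8 kN/m; ΣN' = 448.9 kN/m; ΣW sinα = 145.4 kN/m
Resisting = 120.8 + 448.9·tan32.9° = 120.8 + 290.4 = 411.2 kN/m
FS = 411.2 / 145.4 = 2.829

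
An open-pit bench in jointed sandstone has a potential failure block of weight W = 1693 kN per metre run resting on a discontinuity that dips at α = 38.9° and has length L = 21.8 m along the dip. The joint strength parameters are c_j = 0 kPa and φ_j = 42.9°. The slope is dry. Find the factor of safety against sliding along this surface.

Resolving the block weight along and normal to the plane and applying the Mohr–Coulomb strength on the joint:
N' = W cosα = 1693·cos38.9° = 1317.6 kN/m
Driving force T = W sinα = 1693·sin38.9° = 1063.1 kN/m
Resisting force R = c_j·L + N'·tanφ_j = 0·21.8 + 1317.6·tan42.9° = 0.0 + 1224.4 = 1224.4 kN/m
FS = R / T = 1224.4 / 1063.1 = 1.152

FS = 1.15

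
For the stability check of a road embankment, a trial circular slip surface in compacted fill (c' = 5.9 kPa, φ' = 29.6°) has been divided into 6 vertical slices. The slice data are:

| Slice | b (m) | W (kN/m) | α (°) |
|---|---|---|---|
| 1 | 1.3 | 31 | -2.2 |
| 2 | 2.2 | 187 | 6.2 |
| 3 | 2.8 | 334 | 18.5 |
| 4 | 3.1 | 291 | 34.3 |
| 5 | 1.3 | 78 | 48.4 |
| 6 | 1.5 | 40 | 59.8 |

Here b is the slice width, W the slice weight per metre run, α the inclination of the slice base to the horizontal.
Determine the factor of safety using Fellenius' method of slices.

Ordinary method of slices: FS = Σ[c'·Δl_i + (W_i cosα_i)·tanφ'] / Σ W_i sinα_i, with Δl_i = b_i / cosα_i.
Slice 1: Δl = 1.3/cos(-2.2°) = 1.301 m; N'_1 = 31·cos(-2.2°) = 31.0; c'Δl = 7.68; W sinα = -1.2
Slice 2: Δl = 2.2/cos6.2° = 2.213 m; N'_2 = 187·cos6.2° = 185.9; c'Δl = 13.06; W sinα = 20.2
Slice 3: Δl = 2.8/cos18.5° = 2.953 m; N'_3 = 334·cos18.5° = 316.7; c'Δl = 17.42; W sinα = 106.0
Slice 4: Δl = 3.1/cos34.3° = 3.753 m; N'_4 = 291·cos34.3° = 240.4; c'Δl = 22.14; W sinα = 164.0
Slice 5: Δl = 1.3/cos48.4° = 1.958 m; N'_5 = 78·cos48.4° = 51.8; c'Δl = 11.55; W sinα = 58.3
Slice 6: Δl = 1.5/cos59.8° = 2.982 m; N'_6 = 40·cos59.8° = 20.1; c'Δl = 17.59; W sinα = 34.6
Σc'Δl = 89.4 kN/m; ΣN' = 845.9 kN/m; ΣW sinα = 381.9 kN/m
Resisting = 89.4 + 845.9·tan29.6° = 89.4 + 480.6 = 570.0 kN/m
FS = 570.0 / 381.9 = 1.493

FS = 1.49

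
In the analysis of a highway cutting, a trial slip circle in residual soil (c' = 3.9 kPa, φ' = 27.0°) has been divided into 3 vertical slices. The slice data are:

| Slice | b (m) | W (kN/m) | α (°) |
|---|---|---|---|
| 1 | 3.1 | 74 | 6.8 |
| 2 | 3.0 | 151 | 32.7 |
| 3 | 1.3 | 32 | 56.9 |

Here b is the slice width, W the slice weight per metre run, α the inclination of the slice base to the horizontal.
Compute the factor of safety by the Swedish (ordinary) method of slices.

Ordinary method of slices: FS = Σ[c'·Δl_i + (W_i cosα_i)·tanφ'] / Σ W_i sinα_i, with Δl_i = b_i / cosα_i.
Slice 1: Δl = 3.1/cos6.8° = 3.122 m; N'_1 = 74·cos6.8° = 73.5; c'Δl = 12.18; W sinα = 8.8
Slice 2: Δl = 3.0/cos32.7° = 3.565 m; N'_2 = 151·cos32.7° = 127.1; c'Δl = 13.90; W sinα = 81.6
Slice 3: Δl = 1.3/cos56.9° = 2.381 m; N'_3 = 32·cos56.9° = 17.5; c'Δl = 9.28; W sinα = 26.8
Σc'Δl = 35.4 kN/m; ΣN' = 218.0 kN/m; ΣW sinα = 117.1 kN/m
Resisting = 35.4 + 218.0·tan27.0° = 35.4 + 111.1 = 146.5 kN/m
FS = 146.5 / 117.1 = 1.250

FS = 1.25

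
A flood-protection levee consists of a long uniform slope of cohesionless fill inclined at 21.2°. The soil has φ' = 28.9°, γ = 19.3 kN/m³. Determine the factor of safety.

FS = 1.42

For a dry cohesionless infinite slope the factor of safety is FS = tanφ' / tanβ.
FS = tan28.9° / tan21.2° = 0.5520 / 0.3879 = 1.423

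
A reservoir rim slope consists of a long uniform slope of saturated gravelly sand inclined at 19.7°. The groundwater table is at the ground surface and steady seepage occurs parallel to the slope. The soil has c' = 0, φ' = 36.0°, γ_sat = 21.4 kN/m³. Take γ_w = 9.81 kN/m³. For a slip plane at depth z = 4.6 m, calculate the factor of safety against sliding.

With seepage parallel to the slope and the water table at the surface, the effective normal stress on the slip plane uses the buoyant unit weight γ' = γ_sat − γ_w while the driving shear stress uses γ_sat:
FS = [c' + γ' z cos²β tanφ'] / [γ_sat z sinβ cosβ]
(For c' = 0 this reduces to FS = (γ'/γ_sat)·tanφ'/tanβ.)
γ' = 21.4 − 9.81 = 11.59 kN/m³
Numerator = 0.0 + 11.59·4.6·cos²19.7°·tan36.0° = 0.0 + 11.59·4.6·0.8864·0.7265 = 34.333 kPa
Denominator = 21.4·4.6·sin19.7°·cos19.7° = 21.4·4.6·0.3371·0.9415 = 31.241 kPa
FS = 34.333 / 31.241 = 1.099

FS = 1.10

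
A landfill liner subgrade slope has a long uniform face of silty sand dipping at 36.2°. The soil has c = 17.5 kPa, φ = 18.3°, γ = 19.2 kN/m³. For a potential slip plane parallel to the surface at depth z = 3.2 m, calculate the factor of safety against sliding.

FS = 1.05

For an infinite slope with a slip plane parallel to the surface (no pore pressure): FS = [c + γz cos²β tanφ] / [γz sinβ cosβ].
γz = 19.2·3.2 = 61.44 kN/m²
Numerator = 17.5 + 61.44·cos²36.2°·tan18.3° = 17.5 + 61.44·0.6512·0.3307 = 30.732 kPa
Denominator = 61.44·sin36.2°·cos36.2° = 61.44·0.5906·0.8070 = 29.282 kPa
FS = 30.732 / 29.282 = 1.050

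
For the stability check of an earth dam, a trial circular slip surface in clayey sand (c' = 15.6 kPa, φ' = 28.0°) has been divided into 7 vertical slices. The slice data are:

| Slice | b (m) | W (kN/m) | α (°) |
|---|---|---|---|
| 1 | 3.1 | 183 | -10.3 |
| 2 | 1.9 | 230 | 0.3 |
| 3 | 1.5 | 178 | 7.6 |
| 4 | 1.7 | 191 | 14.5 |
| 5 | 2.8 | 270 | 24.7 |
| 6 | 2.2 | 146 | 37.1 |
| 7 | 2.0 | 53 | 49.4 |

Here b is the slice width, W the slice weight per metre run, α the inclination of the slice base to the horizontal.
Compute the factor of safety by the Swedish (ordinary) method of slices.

FS = 3.17

Ordinary method of slices: FS = Σ[c'·Δl_i + (W_i cosα_i)·tanφ'] / Σ W_i sinα_i, with Δl_i = b_i / cosα_i.
Slice 1: Δl = 3.1/cos(-10.3°) = 3.151 m; N'_1 = 183·cos(-10.3°) = 180.1; c'Δl = 49.15; W sinα = -32.7
Slice 2: Δl = 1.9/cos0.3° = 1.900 m; N'_2 = 230·cos0.3° = 230.0; c'Δl = 29.64; W sinα = 1.2
Slice 3: Δl = 1.5/cos7.6° = 1.513 m; N'_3 = 178·cos7.6° = 176.4; c'Δl = 23.61; W sinα = 23.5
Slice 4: Δl = 1.7/cos14.5° = 1.756 m; N'_4 = 191·cos14.5° = 184.9; c'Δl = 27.39; W sinα = 47.8
Slice 5: Δl = 2.8/cos24.7° = 3.082 m; N'_5 = 270·cos24.7° = 245.3; c'Δl = 48.08; W sinα = 112.8
Slice 6: Δl = 2.2/cos37.1° = 2.758 m; N'_6 = 146·cos37.1° = 116.4; c'Δl = 43.03; W sinα = 88.1
Slice 7: Δl = 2.0/cos49.4° = 3.073 m; N'_7 = 53·cos49.4° = 34.5; c'Δl = 47.94; W sinα = 40.2
Σc'Δl = 268.8 kN/m; ΣN' = 1167.6 kN/m; ΣW sinα = 281.0 kN/m
Resisting = 268.8 + 1167.6·tan28.0° = 268.8 + 620.8 = 889.7 kN/m
FS = 889.7 / 281.0 = 3.166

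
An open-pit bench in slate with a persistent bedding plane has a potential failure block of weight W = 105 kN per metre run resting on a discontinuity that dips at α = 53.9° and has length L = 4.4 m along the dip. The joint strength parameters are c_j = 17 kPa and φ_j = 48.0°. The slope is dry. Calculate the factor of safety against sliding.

Resolving the block weight along and normal to the plane and applying the Mohr–Coulomb strength on the joint:
N' = W cosα = 105·cos53.9° = 61.9 kN/m
Driving force T = W sinα = 105·sin53.9° = 84.8 kN/m
Resisting force R = c_j·L + N'·tanφ_j = 17·4.4 + 61.9·tan48.0° = 74.8 + 68.7 = 143.5 kN/m
FS = R / T = 143.5 / 84.8 = 1.692

FS = 1.69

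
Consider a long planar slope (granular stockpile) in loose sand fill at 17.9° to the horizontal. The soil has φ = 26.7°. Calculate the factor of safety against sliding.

FS = 1.56

For a dry cohesionless infinite slope the factor of safety is FS = tanφ / tanβ.
FS = tan26.7° / tan17.9° = 0.5029 / 0.3230 = 1.557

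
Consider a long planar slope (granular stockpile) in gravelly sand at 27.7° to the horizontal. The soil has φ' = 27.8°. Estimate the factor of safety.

FS = 1.00

For a dry cohesionless infinite slope the factor of safety is FS = tanφ' / tanβ.
FS = tan27.8° / tan27.7° = 0.5272 / 0.5250 = 1.004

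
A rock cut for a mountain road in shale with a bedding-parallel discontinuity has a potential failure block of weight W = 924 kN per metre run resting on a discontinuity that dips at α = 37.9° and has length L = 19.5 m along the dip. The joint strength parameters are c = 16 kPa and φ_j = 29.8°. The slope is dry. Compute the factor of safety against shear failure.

Resolving the block weight along and normal to the plane and applying the Mohr–Coulomb strength on the joint:
N' = W cosα = 924·cos37.9° = 729.1 kN/m
Driving force T = W sinα = 924·sin37.9° = 567.6 kN/m
Resisting force R = c·L + N'·tanφ_j = 16·19.5 + 729.1·tan29.8° = 312.0 + 417.6 = 729.6 kN/m
FS = R / T = 729.6 / 567.6 = 1.285

FS = 1.29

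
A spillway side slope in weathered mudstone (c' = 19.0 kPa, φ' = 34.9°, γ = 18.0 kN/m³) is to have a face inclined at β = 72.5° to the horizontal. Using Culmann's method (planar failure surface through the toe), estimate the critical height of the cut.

H_c = 15.90 m

Culmann's analysis gives the critical failure plane at α_cr = (β + φ')/2 = (72.5 + 34.9)/2 = 53.7°, and the critical height
H_c = (4c'/γ) · sinβ cosφ' / [1 − cos(β − φ')]
    = (4·19.0/18.0) · sin72.5°·cos34.9° / [1 − cos(37.6°)]
    = 4.222 · 0.9537·0.8202 / [1 − 0.7923]
    = 4.222 · 0.7822 / 0.2077
    = 15.90 m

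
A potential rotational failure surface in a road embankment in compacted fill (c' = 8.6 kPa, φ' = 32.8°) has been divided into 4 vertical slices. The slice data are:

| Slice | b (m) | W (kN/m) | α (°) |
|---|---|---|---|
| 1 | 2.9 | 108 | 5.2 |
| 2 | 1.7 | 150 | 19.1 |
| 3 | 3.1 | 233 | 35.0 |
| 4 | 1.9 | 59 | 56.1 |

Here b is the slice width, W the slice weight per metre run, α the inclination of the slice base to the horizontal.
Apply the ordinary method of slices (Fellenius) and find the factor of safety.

Ordinary method of slices: FS = Σ[c'·Δl_i + (W_i cosα_i)·tanφ'] / Σ W_i sinα_i, with Δl_i = b_i / cosα_i.
Slice 1: Δl = 2.9/cos5.2° = 2.912 m; N'_1 = 108·cos5.2° = 107.6; c'Δl = 25.04; W sinα = 9.8
Slice 2: Δl = 1.7/cos19.1° = 1.799 m; N'_2 = 150·cos19.1° = 141.7; c'Δl = 15.47; W sinα = 49.1
Slice 3: Δl = 3.1/cos35.0° = 3.784 m; N'_3 = 233·cos35.0° = 190.9; c'Δl = 32.55; W sinα = 133.6
Slice 4: Δl = 1.9/cos56.1° = 3.407 m; N'_4 = 59·cos56.1° = 32.9; c'Δl = 29.30; W sinα = 49.0
Σc'Δl = 102.4 kN/m; ΣN' = 473.1 kN/m; ΣW sinα = 241.5 kN/m
Resisting = 102.4 + 473.1·tan32.8° = 102.4 + 304.9 = 407.2 kN/m
FS = 407.2 / 241.5 = 1.686

FS = 1.69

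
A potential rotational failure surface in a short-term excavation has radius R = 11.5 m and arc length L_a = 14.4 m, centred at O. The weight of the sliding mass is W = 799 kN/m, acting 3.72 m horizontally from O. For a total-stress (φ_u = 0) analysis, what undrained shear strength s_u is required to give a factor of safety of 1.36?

s_u = 24.4 kPa

FS = s_u·L_a·R / (W·d), so s_u = FS·W·d / (L_a·R).
s_u = 1.36·799·3.72 / (14.40·11.5) = 4042.3 / 165.60 = 24.41 kPa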